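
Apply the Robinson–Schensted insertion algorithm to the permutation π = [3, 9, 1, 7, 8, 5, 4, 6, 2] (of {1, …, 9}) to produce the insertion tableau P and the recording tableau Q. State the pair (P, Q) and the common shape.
P = [1, 2, 6] / [3, 4, 8] / [5] / [7] / [9];  Q = [1, 2, 5] / [3, 4, 8] / [6] / [7] / [9];  common shape = (3, 3, 1, 1, 1)

Row-insert the values π_1, π_2, … into P one at a time, bumping the leftmost entry strictly greater than the inserted value down to the next row. The recording tableau Q records, in position (i, j), the step at which that cell was added to P.
  Insert 3 (step 1): P = [3];  Q = [1]
  Insert 9 (step 2): P = [3, 9];  Q = [1, 2]
  Insert 1 (step 3): P = [1, 9] / [3];  Q = [1, 2] / [3]
  Insert 7 (step 4): P = [1, 7] / [3, 9];  Q = [1, 2] / [3, 4]
  Insert 8 (step 5): P = [1, 7, 8] / [3, 9];  Q = [1, 2, 5] / [3, 4]
  Insert 5 (step 6): P = [1, 5, 8] / [3, 7] / [9];  Q = [1, 2, 5] / [3, 4] / [6]
  Insert 4 (step 7): P = [1, 4, 8] / [3, 5] / [7] / [9];  Q = [1, 2, 5] / [3, 4] / [6] / [7]
  Insert 6 (step 8): P = [1, 4, 6] / [3, 5, 8] / [7] / [9];  Q = [1, 2, 5] / [3, 4, 8] / [6] / [7]
  Insert 2 (step 9): P = [1, 2, 6] / [3, 4, 8] / [5] / [7] / [9];  Q = [1, 2, 5] / [3, 4, 8] / [6] / [7] / [9]
Final shape: (3, 3, 1, 1, 1).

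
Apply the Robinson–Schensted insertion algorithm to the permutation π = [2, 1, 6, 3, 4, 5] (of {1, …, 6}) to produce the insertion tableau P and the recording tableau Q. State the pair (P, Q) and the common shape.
P = [1, 3, 4, 5] / [2, 6];  Q = [1, 3, 5, 6] / [2, 4];  common shape = (4, 2)

Row-insert the values π_1, π_2, … into P one at a time, bumping the leftmost entry strictly greater than the inserted value down to the next row. The recording tableau Q records, in position (i, j), the step at which that cell was added to P.
  Insert 2 (step 1): P = [2];  Q = [1]
  Insert 1 (step 2): P = [1] / [2];  Q = [1] / [2]
  Insert 6 (step 3): P = [1, 6] / [2];  Q = [1, 3] / [2]
  Insert 3 (step 4): P = [1, 3] / [2, 6];  Q = [1, 3] / [2, 4]
  Insert 4 (step 5): P = [1, 3, 4] / [2, 6];  Q = [1, 3, 5] / [2, 4]
  Insert 5 (step 6): P = [1, 3, 4, 5] / [2, 6];  Q = [1, 3, 5, 6] / [2, 4]
Final shape: (4, 2).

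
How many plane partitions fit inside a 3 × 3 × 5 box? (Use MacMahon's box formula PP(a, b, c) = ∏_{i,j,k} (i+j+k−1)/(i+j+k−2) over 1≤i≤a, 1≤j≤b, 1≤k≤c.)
PP(3, 3, 5) = 14112

Evaluate the triple product over i = 1..3, j = 1..3, k = 1..5. The factors are (2/1) · (3/2) · (4/3) · (5/4) · (6/5) · (3/2) · (4/3) · (5/4) · … (45 factors total). The numerators and denominators telescope so the product is an integer; carrying out the multiplication exactly gives PP(3, 3, 5) = 14112.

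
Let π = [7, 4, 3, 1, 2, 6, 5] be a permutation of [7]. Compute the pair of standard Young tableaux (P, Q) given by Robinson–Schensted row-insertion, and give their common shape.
P = [1, 2, 5] / [3, 6] / [4] / [7];  Q = [1, 5, 6] / [2, 7] / [3] / [4];  common shape = (3, 2, 1, 1)

Row-insert the values π_1, π_2, … into P one at a time, bumping the leftmost entry strictly greater than the inserted value down to the next row. The recording tableau Q records, in position (i, j), the step at which that cell was added to P.
  Insert 7 (step 1): P = [7];  Q = [1]
  Insert 4 (step 2): P = [4] / [7];  Q = [1] / [2]
  Insert 3 (step 3): P = [3] / [4] / [7];  Q = [1] / [2] / [3]
  Insert 1 (step 4): P = [1] / [3] / [4] / [7];  Q = [1] / [2] / [3] / [4]
  Insert 2 (step 5): P = [1, 2] / [3] / [4] / [7];  Q = [1, 5] / [2] / [3] / [4]
  Insert 6 (step 6): P = [1, 2, 6] / [3] / [4] / [7];  Q = [1, 5, 6] / [2] / [3] / [4]
  Insert 5 (step 7): P = [1, 2, 5] / [3, 6] / [4] / [7];  Q = [1, 5, 6] / [2, 7] / [3] / [4]
Final shape: (3, 2, 1, 1).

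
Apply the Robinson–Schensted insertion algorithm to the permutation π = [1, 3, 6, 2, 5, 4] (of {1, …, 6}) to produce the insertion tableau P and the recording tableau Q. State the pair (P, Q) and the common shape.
P = [1, 2, 4] / [3, 5] / [6];  Q = [1, 2, 3] / [4, 5] / [6];  common shape = (3, 2, 1)

Row-insert the values π_1, π_2, … into P one at a time, bumping the leftmost entry strictly greater than the inserted value down to the next row. The recording tableau Q records, in position (i, j), the step at which that cell was added to P.
  Insert 1 (step 1): P = [1];  Q = [1]
  Insert 3 (step 2): P = [1, 3];  Q = [1, 2]
  Insert 6 (step 3): P = [1, 3, 6];  Q = [1, 2, 3]
  Insert 2 (step 4): P = [1, 2, 6] / [3];  Q = [1, 2, 3] / [4]
  Insert 5 (step 5): P = [1, 2, 5] / [3, 6];  Q = [1, 2, 3] / [4, 5]
  Insert 4 (step 6): P = [1, 2, 4] / [3, 5] / [6];  Q = [1, 2, 3] / [4, 5] / [6]
Final shape: (3, 2, 1).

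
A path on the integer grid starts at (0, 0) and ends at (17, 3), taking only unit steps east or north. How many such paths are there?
Number of paths = 1140

A monotone lattice path from (0, 0) to (17, 3) consists of 17 east steps and 3 north steps in some order, so it is determined by which 17 of the 20 steps are east. The count is C(20, 17) = 1140.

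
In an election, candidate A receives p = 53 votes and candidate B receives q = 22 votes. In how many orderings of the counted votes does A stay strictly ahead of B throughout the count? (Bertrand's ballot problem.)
Strict-lead orderings = 2134132110284251752

Total orderings of the 75 votes with 53 for A: C(75, 53) = 5163222847461899400. By the Bertrand ballot formula (Cycle Lemma / reflection principle), the number of orderings in which A is strictly ahead of B throughout is (p − q)/(p + q) · C(p + q, p) = (53 − 22)/(53 + 22) · 5163222847461899400 = 2134132110284251752.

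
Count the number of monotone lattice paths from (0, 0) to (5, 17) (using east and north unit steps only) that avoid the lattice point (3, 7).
Number of paths = 18414

Total paths from (0, 0) to (5, 17): C(22, 5) = 26334. Paths through (3, 7): (paths (0, 0) → (3, 7)) × (paths (3, 7) → (5, 17)) = C(10, 3) · C(12, 2) = 120 · 66 = 7920. Avoidance count = 26334 − 7920 = 18414.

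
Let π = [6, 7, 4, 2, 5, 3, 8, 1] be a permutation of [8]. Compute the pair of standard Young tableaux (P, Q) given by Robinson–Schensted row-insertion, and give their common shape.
P = [1, 3, 8] / [2, 5] / [4, 7] / [6];  Q = [1, 2, 7] / [3, 5] / [4, 6] / [8];  common shape = (3, 2, 2, 1)

Row-insert the values π_1, π_2, … into P one at a time, bumping the leftmost entry strictly greater than the inserted value down to the next row. The recording tableau Q records, in position (i, j), the step at which that cell was added to P.
  Insert 6 (step 1): P = [6];  Q = [1]
  Insert 7 (step 2): P = [6, 7];  Q = [1, 2]
  Insert 4 (step 3): P = [4, 7] / [6];  Q = [1, 2] / [3]
  Insert 2 (step 4): P = [2, 7] / [4] / [6];  Q = [1, 2] / [3] / [4]
  Insert 5 (step 5): P = [2, 5] / [4, 7] / [6];  Q = [1, 2] / [3, 5] / [4]
  Insert 3 (step 6): P = [2, 3] / [4, 5] / [6, 7];  Q = [1, 2] / [3, 5] / [4, 6]
  Insert 8 (step 7): P = [2, 3, 8] / [4, 5] / [6, 7];  Q = [1, 2, 7] / [3, 5] / [4, 6]
  Insert 1 (step 8): P = [1, 3, 8] / [2, 5] / [4, 7] / [6];  Q = [1, 2, 7] / [3, 5] / [4, 6] / [8]
Final shape: (3, 2, 2, 1).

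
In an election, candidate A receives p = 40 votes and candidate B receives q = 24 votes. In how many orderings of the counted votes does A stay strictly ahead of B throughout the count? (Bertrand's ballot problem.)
Strict-lead orderings = 62662276367416530

Total orderings of the 64 votes with 40 for A: C(64, 40) = 250649105469666120. By the Bertrand ballot formula (Cycle Lemma / reflection principle), the number of orderings in which A is strictly ahead of B throughout is (p − q)/(p + q) · C(p + q, p) = (40 − 24)/(40 + 24) · 250649105469666120 = 62662276367416530.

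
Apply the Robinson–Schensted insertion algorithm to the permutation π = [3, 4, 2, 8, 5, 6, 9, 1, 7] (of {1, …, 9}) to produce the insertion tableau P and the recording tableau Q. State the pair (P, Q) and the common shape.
P = [1, 4, 5, 6, 7] / [2, 8, 9] / [3];  Q = [1, 2, 4, 6, 7] / [3, 5, 9] / [8];  common shape = (5, 3, 1)

Row-insert the values π_1, π_2, … into P one at a time, bumping the leftmost entry strictly greater than the inserted value down to the next row. The recording tableau Q records, in position (i, j), the step at which that cell was added to P.
  Insert 3 (step 1): P = [3];  Q = [1]
  Insert 4 (step 2): P = [3, 4];  Q = [1, 2]
  Insert 2 (step 3): P = [2, 4] / [3];  Q = [1, 2] / [3]
  Insert 8 (step 4): P = [2, 4, 8] / [3];  Q = [1, 2, 4] / [3]
  Insert 5 (step 5): P = [2, 4, 5] / [3, 8];  Q = [1, 2, 4] / [3, 5]
  Insert 6 (step 6): P = [2, 4, 5, 6] / [3, 8];  Q = [1, 2, 4, 6] / [3, 5]
  Insert 9 (step 7): P = [2, 4, 5, 6, 9] / [3, 8];  Q = [1, 2, 4, 6, 7] / [3, 5]
  Insert 1 (step 8): P = [1, 4, 5, 6, 9] / [2, 8] / [3];  Q = [1, 2, 4, 6, 7] / [3, 5] / [8]
  Insert 7 (step 9): P = [1, 4, 5, 6, 7] / [2, 8, 9] / [3];  Q = [1, 2, 4, 6, 7] / [3, 5, 9] / [8]
Final shape: (5, 3, 1).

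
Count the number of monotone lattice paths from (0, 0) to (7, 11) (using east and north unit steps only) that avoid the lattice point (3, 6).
Number of paths = 21240

Total paths from (0, 0) to (7, 11): C(18, 7) = 31824. Paths through (3, 6): (paths (0, 0) → (3, 6)) × (paths (3, 6) → (7, 11)) = C(9, 3) · C(9, 4) = 84 · 126 = 10584. Avoidance count = 31824 − 10584 = 21240.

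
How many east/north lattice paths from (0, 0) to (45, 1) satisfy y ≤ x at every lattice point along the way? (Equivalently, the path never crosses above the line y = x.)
Number of paths = 45

By the reflection principle (André's argument), the number of monotone paths to (45, 1) with n ≤ m that never go above y = x is C(46, 45) − C(46, 46) = 46 − 1 = 45.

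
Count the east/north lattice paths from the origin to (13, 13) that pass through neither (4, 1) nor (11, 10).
Number of paths = 5975790

Inclusion–exclusion. Total paths: C(26, 13) = 10400600. Through P₁: C(5, 4)·C(21, 9) = 1469650. Through P₂: C(21, 11)·C(5, 2) = 3527160. Since P₁ is strictly southwest of P₂, a monotone path through both must visit P₁ then P₂; paths through both = C(5, 4)·C(16, 7)·C(5, 2) = 572000. Avoid both = 10400600 − 1469650 − 3527160 + 572000 = 5975790.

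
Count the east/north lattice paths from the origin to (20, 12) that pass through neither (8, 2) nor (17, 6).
Number of paths = 190916922

Inclusion–exclusion. Total paths: C(32, 20) = 225792840. Through P₁: C(10, 8)·C(22, 12) = 29099070. Through P₂: C(23, 17)·C(9, 3) = 8479548. Since P₁ is strictly southwest of P₂, a monotone path through both must visit P₁ then P₂; paths through both = C(10, 8)·C(13, 9)·C(9, 3) = 2702700. Avoid both = 225792840 − 29099070 − 8479548 + 2702700 = 190916922.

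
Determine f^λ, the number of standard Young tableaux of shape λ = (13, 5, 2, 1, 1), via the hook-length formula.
# SYT of shape (13, 5, 2, 1, 1) = 46216170

Hook-length formula: f^λ = n! / Π hook(c), product over all cells c of the Young diagram. For λ = (13, 5, 2, 1, 1), n = 22 boxes. Hook lengths by row (left-to-right, top-to-bottom): [17, 14, 12, 11, 10, 8, 7, 6, 5, 4, 3, 2, 1]; [8, 5, 3, 2, 1]; [4, 1]; [2]; [1]. Product of hooks = 24320507904000. So f^λ = 22! / 24320507904000 = 1124000727777607680000 / 24320507904000 = 46216170.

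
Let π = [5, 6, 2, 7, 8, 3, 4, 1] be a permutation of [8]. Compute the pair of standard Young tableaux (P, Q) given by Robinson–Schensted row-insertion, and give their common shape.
P = [1, 3, 4, 8] / [2, 6, 7] / [5];  Q = [1, 2, 4, 5] / [3, 6, 7] / [8];  common shape = (4, 3, 1)

Row-insert the values π_1, π_2, … into P one at a time, bumping the leftmost entry strictly greater than the inserted value down to the next row. The recording tableau Q records, in position (i, j), the step at which that cell was added to P.
  Insert 5 (step 1): P = [5];  Q = [1]
  Insert 6 (step 2): P = [5, 6];  Q = [1, 2]
  Insert 2 (step 3): P = [2, 6] / [5];  Q = [1, 2] / [3]
  Insert 7 (step 4): P = [2, 6, 7] / [5];  Q = [1, 2, 4] / [3]
  Insert 8 (step 5): P = [2, 6, 7, 8] / [5];  Q = [1, 2, 4, 5] / [3]
  Insert 3 (step 6): P = [2, 3, 7, 8] / [5, 6];  Q = [1, 2, 4, 5] / [3, 6]
  Insert 4 (step 7): P = [2, 3, 4, 8] / [5, 6, 7];  Q = [1, 2, 4, 5] / [3, 6, 7]
  Insert 1 (step 8): P = [1, 3, 4, 8] / [2, 6, 7] / [5];  Q = [1, 2, 4, 5] / [3, 6, 7] / [8]
Final shape: (4, 3, 1).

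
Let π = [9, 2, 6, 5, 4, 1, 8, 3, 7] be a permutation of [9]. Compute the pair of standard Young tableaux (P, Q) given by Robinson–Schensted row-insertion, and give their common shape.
P = [1, 3, 7] / [2, 4, 8] / [5] / [6] / [9];  Q = [1, 3, 7] / [2, 8, 9] / [4] / [5] / [6];  common shape = (3, 3, 1, 1, 1)

Row-insert the values π_1, π_2, … into P one at a time, bumping the leftmost entry strictly greater than the inserted value down to the next row. The recording tableau Q records, in position (i, j), the step at which that cell was added to P.
  Insert 9 (step 1): P = [9];  Q = [1]
  Insert 2 (step 2): P = [2] / [9];  Q = [1] / [2]
  Insert 6 (step 3): P = [2, 6] / [9];  Q = [1, 3] / [2]
  Insert 5 (step 4): P = [2, 5] / [6] / [9];  Q = [1, 3] / [2] / [4]
  Insert 4 (step 5): P = [2, 4] / [5] / [6] / [9];  Q = [1, 3] / [2] / [4] / [5]
  Insert 1 (step 6): P = [1, 4] / [2] / [5] / [6] / [9];  Q = [1, 3] / [2] / [4] / [5] / [6]
  Insert 8 (step 7): P = [1, 4, 8] / [2] / [5] / [6] / [9];  Q = [1, 3, 7] / [2] / [4] / [5] / [6]
  Insert 3 (step 8): P = [1, 3, 8] / [2, 4] / [5] / [6] / [9];  Q = [1, 3, 7] / [2, 8] / [4] / [5] / [6]
  Insert 7 (step 9): P = [1, 3, 7] / [2, 4, 8] / [5] / [6] / [9];  Q = [1, 3, 7] / [2, 8, 9] / [4] / [5] / [6]
Final shape: (3, 3, 1, 1, 1).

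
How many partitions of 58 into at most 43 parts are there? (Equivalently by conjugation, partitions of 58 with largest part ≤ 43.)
p(58, parts ≤ 43) = 714712

Use the recurrence p(n, m) = p(n, m−1) + p(n−m, m): either the largest part is < m (count p(n, m−1)) or the largest part is exactly m (remove one copy of m, count p(n−m, m)). With p(0, ·) = 1 this gives p(58, parts ≤ 43) = 714712. (By conjugating Young diagrams, this also counts partitions of 58 into at most 43 parts.)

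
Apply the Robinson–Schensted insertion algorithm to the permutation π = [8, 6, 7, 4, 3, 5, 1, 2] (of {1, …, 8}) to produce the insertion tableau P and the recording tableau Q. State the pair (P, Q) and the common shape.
P = [1, 2] / [3, 5] / [4, 7] / [6] / [8];  Q = [1, 3] / [2, 6] / [4, 8] / [5] / [7];  common shape = (2, 2, 2, 1, 1)

Row-insert the values π_1, π_2, … into P one at a time, bumping the leftmost entry strictly greater than the inserted value down to the next row. The recording tableau Q records, in position (i, j), the step at which that cell was added to P.
  Insert 8 (step 1): P = [8];  Q = [1]
  Insert 6 (step 2): P = [6] / [8];  Q = [1] / [2]
  Insert 7 (step 3): P = [6, 7] / [8];  Q = [1, 3] / [2]
  Insert 4 (step 4): P = [4, 7] / [6] / [8];  Q = [1, 3] / [2] / [4]
  Insert 3 (step 5): P = [3, 7] / [4] / [6] / [8];  Q = [1, 3] / [2] / [4] / [5]
  Insert 5 (step 6): P = [3, 5] / [4, 7] / [6] / [8];  Q = [1, 3] / [2, 6] / [4] / [5]
  Insert 1 (step 7): P = [1, 5] / [3, 7] / [4] / [6] / [8];  Q = [1, 3] / [2, 6] / [4] / [5] / [7]
  Insert 2 (step 8): P = [1, 2] / [3, 5] / [4, 7] / [6] / [8];  Q = [1, 3] / [2, 6] / [4, 8] / [5] / [7]
Final shape: (2, 2, 2, 1, 1).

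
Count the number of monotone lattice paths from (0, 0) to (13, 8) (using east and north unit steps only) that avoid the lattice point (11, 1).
Number of paths = 203058

Total paths from (0, 0) to (13, 8): C(21, 13) = 203490. Paths through (11, 1): (paths (0, 0) → (11, 1)) × (paths (11, 1) → (13, 8)) = C(12, 11) · C(9, 2) = 12 · 36 = 432. Avoidance count = 203490 − 432 = 203058.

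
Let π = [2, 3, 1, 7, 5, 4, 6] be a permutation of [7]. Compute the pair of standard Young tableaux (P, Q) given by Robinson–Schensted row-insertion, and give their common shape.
P = [1, 3, 4, 6] / [2, 5] / [7];  Q = [1, 2, 4, 7] / [3, 5] / [6];  common shape = (4, 2, 1)

Row-insert the values π_1, π_2, … into P one at a time, bumping the leftmost entry strictly greater than the inserted value down to the next row. The recording tableau Q records, in position (i, j), the step at which that cell was added to P.
  Insert 2 (step 1): P = [2];  Q = [1]
  Insert 3 (step 2): P = [2, 3];  Q = [1, 2]
  Insert 1 (step 3): P = [1, 3] / [2];  Q = [1, 2] / [3]
  Insert 7 (step 4): P = [1, 3, 7] / [2];  Q = [1, 2, 4] / [3]
  Insert 5 (step 5): P = [1, 3, 5] / [2, 7];  Q = [1, 2, 4] / [3, 5]
  Insert 4 (step 6): P = [1, 3, 4] / [2, 5] / [7];  Q = [1, 2, 4] / [3, 5] / [6]
  Insert 6 (step 7): P = [1, 3, 4, 6] / [2, 5] / [7];  Q = [1, 2, 4, 7] / [3, 5] / [6]
Final shape: (4, 2, 1).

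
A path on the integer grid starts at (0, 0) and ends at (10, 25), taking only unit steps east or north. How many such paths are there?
Number of paths = 183579396

A monotone lattice path from (0, 0) to (10, 25) consists of 10 east steps and 25 north steps in some order, so it is determined by which 10 of the 35 steps are east. The count is C(35, 10) = 183579396.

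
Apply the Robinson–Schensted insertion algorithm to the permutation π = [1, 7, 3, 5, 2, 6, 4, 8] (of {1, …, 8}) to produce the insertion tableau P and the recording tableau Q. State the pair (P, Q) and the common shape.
P = [1, 2, 4, 6, 8] / [3, 5] / [7];  Q = [1, 2, 4, 6, 8] / [3, 7] / [5];  common shape = (5, 2, 1)

Row-insert the values π_1, π_2, … into P one at a time, bumping the leftmost entry strictly greater than the inserted value down to the next row. The recording tableau Q records, in position (i, j), the step at which that cell was added to P.
  Insert 1 (step 1): P = [1];  Q = [1]
  Insert 7 (step 2): P = [1, 7];  Q = [1, 2]
  Insert 3 (step 3): P = [1, 3] / [7];  Q = [1, 2] / [3]
  Insert 5 (step 4): P = [1, 3, 5] / [7];  Q = [1, 2, 4] / [3]
  Insert 2 (step 5): P = [1, 2, 5] / [3] / [7];  Q = [1, 2, 4] / [3] / [5]
  Insert 6 (step 6): P = [1, 2, 5, 6] / [3] / [7];  Q = [1, 2, 4, 6] / [3] / [5]
  Insert 4 (step 7): P = [1, 2, 4, 6] / [3, 5] / [7];  Q = [1, 2, 4, 6] / [3, 7] / [5]
  Insert 8 (step 8): P = [1, 2, 4, 6, 8] / [3, 5] / [7];  Q = [1, 2, 4, 6, 8] / [3, 7] / [5]
Final shape: (5, 2, 1).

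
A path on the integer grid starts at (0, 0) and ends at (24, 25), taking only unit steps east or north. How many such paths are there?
Number of paths = 63205303218876

A monotone lattice path from (0, 0) to (24, 25) consists of 24 east steps and 25 north steps in some order, so it is determined by which 24 of the 49 steps are east. The count is C(49, 24) = 63205303218876.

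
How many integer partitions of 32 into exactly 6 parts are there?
p(32, 6 parts) = 709

Partitions of n into exactly k parts are in bijection with partitions of n − k into at most k parts (subtract 1 from each part). So p(32, exactly 6) = p(26, parts ≤ 6). Computing via the recurrence p(m, j) = p(m, j−1) + p(m−j, j) gives 709.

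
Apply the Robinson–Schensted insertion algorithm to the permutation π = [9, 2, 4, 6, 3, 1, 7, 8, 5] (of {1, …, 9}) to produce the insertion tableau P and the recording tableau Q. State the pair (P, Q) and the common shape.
P = [1, 3, 5, 7, 8] / [2, 6] / [4] / [9];  Q = [1, 3, 4, 7, 8] / [2, 9] / [5] / [6];  common shape = (5, 2, 1, 1)

Row-insert the values π_1, π_2, … into P one at a time, bumping the leftmost entry strictly greater than the inserted value down to the next row. The recording tableau Q records, in position (i, j), the step at which that cell was added to P.
  Insert 9 (step 1): P = [9];  Q = [1]
  Insert 2 (step 2): P = [2] / [9];  Q = [1] / [2]
  Insert 4 (step 3): P = [2, 4] / [9];  Q = [1, 3] / [2]
  Insert 6 (step 4): P = [2, 4, 6] / [9];  Q = [1, 3, 4] / [2]
  Insert 3 (step 5): P = [2, 3, 6] / [4] / [9];  Q = [1, 3, 4] / [2] / [5]
  Insert 1 (step 6): P = [1, 3, 6] / [2] / [4] / [9];  Q = [1, 3, 4] / [2] / [5] / [6]
  Insert 7 (step 7): P = [1, 3, 6, 7] / [2] / [4] / [9];  Q = [1, 3, 4, 7] / [2] / [5] / [6]
  Insert 8 (step 8): P = [1, 3, 6, 7, 8] / [2] / [4] / [9];  Q = [1, 3, 4, 7, 8] / [2] / [5] / [6]
  Insert 5 (step 9): P = [1, 3, 5, 7, 8] / [2, 6] / [4] / [9];  Q = [1, 3, 4, 7, 8] / [2, 9] / [5] / [6]
Final shape: (5, 2, 1, 1).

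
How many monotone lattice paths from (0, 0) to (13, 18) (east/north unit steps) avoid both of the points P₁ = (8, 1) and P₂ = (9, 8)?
Number of paths = 181753831

Inclusion–exclusion. Total paths: C(31, 13) = 206253075. Through P₁: C(9, 8)·C(22, 5) = 237006. Through P₂: C(17, 9)·C(14, 4) = 24334310. Since P₁ is strictly southwest of P₂, a monotone path through both must visit P₁ then P₂; paths through both = C(9, 8)·C(8, 1)·C(14, 4) = 72072. Avoid both = 206253075 − 237006 − 24334310 + 72072 = 181753831.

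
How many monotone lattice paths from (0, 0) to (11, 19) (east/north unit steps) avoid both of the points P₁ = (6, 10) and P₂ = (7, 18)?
Number of paths = 36552144

Inclusion–exclusion. Total paths: C(30, 11) = 54627300. Through P₁: C(16, 6)·C(14, 5) = 16032016. Through P₂: C(25, 7)·C(5, 4) = 2403500. Since P₁ is strictly southwest of P₂, a monotone path through both must visit P₁ then P₂; paths through both = C(16, 6)·C(9, 1)·C(5, 4) = 360360. Avoid both = 54627300 − 16032016 − 2403500 + 360360 = 36552144.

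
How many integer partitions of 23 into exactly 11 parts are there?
p(23, 11 parts) = 76

Partitions of n into exactly k parts are in bijection with partitions of n − k into at most k parts (subtract 1 from each part). So p(23, exactly 11) = p(12, parts ≤ 11). Computing via the recurrence p(m, j) = p(m, j−1) + p(m−j, j) gives 76.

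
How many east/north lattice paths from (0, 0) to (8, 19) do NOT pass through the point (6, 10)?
Number of paths = 1779635

Total paths from (0, 0) to (8, 19): C(27, 8) = 2220075. Paths through (6, 10): (paths (0, 0) → (6, 10)) × (paths (6, 10) → (8, 19)) = C(16, 6) · C(11, 2) = 8008 · 55 = 440440. Avoidance count = 2220075 − 440440 = 1779635.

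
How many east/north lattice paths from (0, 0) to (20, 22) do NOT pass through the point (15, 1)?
Number of paths = 513790554940

Total paths from (0, 0) to (20, 22): C(42, 20) = 513791607420. Paths through (15, 1): (paths (0, 0) → (15, 1)) × (paths (15, 1) → (20, 22)) = C(16, 15) · C(26, 5) = 16 · 65780 = 1052480. Avoidance count = 513791607420 − 1052480 = 513790554940.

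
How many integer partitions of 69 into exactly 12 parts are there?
p(69, 12 parts) = 237405

Partitions of n into exactly k parts are in bijection with partitions of n − k into at most k parts (subtract 1 from each part). So p(69, exactly 12) = p(57, parts ≤ 12). Computing via the recurrence p(m, j) = p(m, j−1) + p(m−j, j) gives 237405.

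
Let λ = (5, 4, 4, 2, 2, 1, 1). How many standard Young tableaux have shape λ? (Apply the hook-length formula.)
# SYT of shape (5, 4, 4, 2, 2, 1, 1) = 33331662

Hook-length formula: f^λ = n! / Π hook(c), product over all cells c of the Young diagram. For λ = (5, 4, 4, 2, 2, 1, 1), n = 19 boxes. Hook lengths by row (left-to-right, top-to-bottom): [11, 8, 5, 4, 1]; [9, 6, 3, 2]; [8, 5, 2, 1]; [5, 2]; [4, 1]; [2]; [1]. Product of hooks = 3649536000. So f^λ = 19! / 3649536000 = 121645100408832000 / 3649536000 = 33331662.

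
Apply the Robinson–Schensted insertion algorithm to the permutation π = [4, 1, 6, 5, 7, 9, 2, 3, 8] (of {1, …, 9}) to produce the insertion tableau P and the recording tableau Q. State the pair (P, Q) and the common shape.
P = [1, 2, 3, 8] / [4, 5, 7, 9] / [6];  Q = [1, 3, 5, 6] / [2, 4, 8, 9] / [7];  common shape = (4, 4, 1)

Row-insert the values π_1, π_2, … into P one at a time, bumping the leftmost entry strictly greater than the inserted value down to the next row. The recording tableau Q records, in position (i, j), the step at which that cell was added to P.
  Insert 4 (step 1): P = [4];  Q = [1]
  Insert 1 (step 2): P = [1] / [4];  Q = [1] / [2]
  Insert 6 (step 3): P = [1, 6] / [4];  Q = [1, 3] / [2]
  Insert 5 (step 4): P = [1, 5] / [4, 6];  Q = [1, 3] / [2, 4]
  Insert 7 (step 5): P = [1, 5, 7] / [4, 6];  Q = [1, 3, 5] / [2, 4]
  Insert 9 (step 6): P = [1, 5, 7, 9] / [4, 6];  Q = [1, 3, 5, 6] / [2, 4]
  Insert 2 (step 7): P = [1, 2, 7, 9] / [4, 5] / [6];  Q = [1, 3, 5, 6] / [2, 4] / [7]
  Insert 3 (step 8): P = [1, 2, 3, 9] / [4, 5, 7] / [6];  Q = [1, 3, 5, 6] / [2, 4, 8] / [7]
  Insert 8 (step 9): P = [1, 2, 3, 8] / [4, 5, 7, 9] / [6];  Q = [1, 3, 5, 6] / [2, 4, 8, 9] / [7]
Final shape: (4, 4, 1).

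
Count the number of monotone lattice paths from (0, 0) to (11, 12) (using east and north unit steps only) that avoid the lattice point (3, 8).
Number of paths = 1270403

Total paths from (0, 0) to (11, 12): C(23, 11) = 1352078. Paths through (3, 8): (paths (0, 0) → (3, 8)) × (paths (3, 8) → (11, 12)) = C(11, 3) · C(12, 8) = 165 · 495 = 81675. Avoidance count = 1352078 − 81675 = 1270403.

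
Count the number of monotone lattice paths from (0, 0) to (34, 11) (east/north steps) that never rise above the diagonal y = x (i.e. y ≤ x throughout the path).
Number of paths = 6960408624

By the reflection principle (André's argument), the number of monotone paths to (34, 11) with n ≤ m that never go above y = x is C(45, 34) − C(45, 35) = 10150595910 − 3190187286 = 6960408624.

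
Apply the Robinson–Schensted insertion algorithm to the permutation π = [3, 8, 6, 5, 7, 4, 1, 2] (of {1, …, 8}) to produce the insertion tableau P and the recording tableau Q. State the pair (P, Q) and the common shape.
P = [1, 2, 7] / [3, 4] / [5] / [6] / [8];  Q = [1, 2, 5] / [3, 8] / [4] / [6] / [7];  common shape = (3, 2, 1, 1, 1)

Row-insert the values π_1, π_2, … into P one at a time, bumping the leftmost entry strictly greater than the inserted value down to the next row. The recording tableau Q records, in position (i, j), the step at which that cell was added to P.
  Insert 3 (step 1): P = [3];  Q = [1]
  Insert 8 (step 2): P = [3, 8];  Q = [1, 2]
  Insert 6 (step 3): P = [3, 6] / [8];  Q = [1, 2] / [3]
  Insert 5 (step 4): P = [3, 5] / [6] / [8];  Q = [1, 2] / [3] / [4]
  Insert 7 (step 5): P = [3, 5, 7] / [6] / [8];  Q = [1, 2, 5] / [3] / [4]
  Insert 4 (step 6): P = [3, 4, 7] / [5] / [6] / [8];  Q = [1, 2, 5] / [3] / [4] / [6]
  Insert 1 (step 7): P = [1, 4, 7] / [3] / [5] / [6] / [8];  Q = [1, 2, 5] / [3] / [4] / [6] / [7]
  Insert 2 (step 8): P = [1, 2, 7] / [3, 4] / [5] / [6] / [8];  Q = [1, 2, 5] / [3, 8] / [4] / [6] / [7]
Final shape: (3, 2, 1, 1, 1).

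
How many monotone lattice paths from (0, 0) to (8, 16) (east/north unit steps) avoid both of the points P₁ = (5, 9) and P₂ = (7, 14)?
Number of paths = 272517

Inclusion–exclusion. Total paths: C(24, 8) = 735471. Through P₁: C(14, 5)·C(10, 3) = 240240. Through P₂: C(21, 7)·C(3, 1) = 348840. Since P₁ is strictly southwest of P₂, a monotone path through both must visit P₁ then P₂; paths through both = C(14, 5)·C(7, 2)·C(3, 1) = 126126. Avoid both = 735471 − 240240 − 348840 + 126126 = 272517.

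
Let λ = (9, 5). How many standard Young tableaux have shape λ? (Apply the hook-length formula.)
# SYT of shape (9, 5) = 1001

Hook-length formula: f^λ = n! / Π hook(c), product over all cells c of the Young diagram. For λ = (9, 5), n = 14 boxes. Hook lengths by row (left-to-right, top-to-bottom): [10, 9, 8, 7, 6, 4, 3, 2, 1]; [5, 4, 3, 2, 1]. Product of hooks = 87091200. So f^λ = 14! / 87091200 = 87178291200 / 87091200 = 1001.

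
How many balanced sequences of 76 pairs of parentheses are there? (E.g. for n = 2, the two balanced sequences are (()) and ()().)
C_76 = 4790408930363303911328386208394864461024520

These balanced parentheses are counted by the Catalan number C_n = (1/(n + 1)) · C(2n, n). For n = 76: C_76 = (1/77) · C(152, 76) = 368861487637974401172285738046404563498888040/77 = 4790408930363303911328386208394864461024520.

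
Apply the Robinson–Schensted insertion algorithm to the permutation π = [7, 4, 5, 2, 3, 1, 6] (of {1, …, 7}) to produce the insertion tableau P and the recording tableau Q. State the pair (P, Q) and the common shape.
P = [1, 3, 6] / [2, 5] / [4] / [7];  Q = [1, 3, 7] / [2, 5] / [4] / [6];  common shape = (3, 2, 1, 1)

Row-insert the values π_1, π_2, … into P one at a time, bumping the leftmost entry strictly greater than the inserted value down to the next row. The recording tableau Q records, in position (i, j), the step at which that cell was added to P.
  Insert 7 (step 1): P = [7];  Q = [1]
  Insert 4 (step 2): P = [4] / [7];  Q = [1] / [2]
  Insert 5 (step 3): P = [4, 5] / [7];  Q = [1, 3] / [2]
  Insert 2 (step 4): P = [2, 5] / [4] / [7];  Q = [1, 3] / [2] / [4]
  Insert 3 (step 5): P = [2, 3] / [4, 5] / [7];  Q = [1, 3] / [2, 5] / [4]
  Insert 1 (step 6): P = [1, 3] / [2, 5] / [4] / [7];  Q = [1, 3] / [2, 5] / [4] / [6]
  Insert 6 (step 7): P = [1, 3, 6] / [2, 5] / [4] / [7];  Q = [1, 3, 7] / [2, 5] / [4] / [6]
Final shape: (3, 2, 1, 1).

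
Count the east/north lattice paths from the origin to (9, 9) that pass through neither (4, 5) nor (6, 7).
Number of paths = 23144

Inclusion–exclusion. Total paths: C(18, 9) = 48620. Through P₁: C(9, 4)·C(9, 5) = 15876. Through P₂: C(13, 6)·C(5, 3) = 17160. Since P₁ is strictly southwest of P₂, a monotone path through both must visit P₁ then P₂; paths through both = C(9, 4)·C(4, 2)·C(5, 3) = 7560. Avoid both = 48620 − 15876 − 17160 + 7560 = 23144.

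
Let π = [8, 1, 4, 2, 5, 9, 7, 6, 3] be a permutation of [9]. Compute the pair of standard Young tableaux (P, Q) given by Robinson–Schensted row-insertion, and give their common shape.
P = [1, 2, 3, 6] / [4, 5] / [7, 9] / [8];  Q = [1, 3, 5, 6] / [2, 7] / [4, 8] / [9];  common shape = (4, 2, 2, 1)

Row-insert the values π_1, π_2, … into P one at a time, bumping the leftmost entry strictly greater than the inserted value down to the next row. The recording tableau Q records, in position (i, j), the step at which that cell was added to P.
  Insert 8 (step 1): P = [8];  Q = [1]
  Insert 1 (step 2): P = [1] / [8];  Q = [1] / [2]
  Insert 4 (step 3): P = [1, 4] / [8];  Q = [1, 3] / [2]
  Insert 2 (step 4): P = [1, 2] / [4] / [8];  Q = [1, 3] / [2] / [4]
  Insert 5 (step 5): P = [1, 2, 5] / [4] / [8];  Q = [1, 3, 5] / [2] / [4]
  Insert 9 (step 6): P = [1, 2, 5, 9] / [4] / [8];  Q = [1, 3, 5, 6] / [2] / [4]
  Insert 7 (step 7): P = [1, 2, 5, 7] / [4, 9] / [8];  Q = [1, 3, 5, 6] / [2, 7] / [4]
  Insert 6 (step 8): P = [1, 2, 5, 6] / [4, 7] / [8, 9];  Q = [1, 3, 5, 6] / [2, 7] / [4, 8]
  Insert 3 (step 9): P = [1, 2, 3, 6] / [4, 5] / [7, 9] / [8];  Q = [1, 3, 5, 6] / [2, 7] / [4, 8] / [9]
Final shape: (4, 2, 2, 1).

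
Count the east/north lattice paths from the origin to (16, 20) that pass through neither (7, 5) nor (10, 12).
Number of paths = 4615856124

Inclusion–exclusion. Total paths: C(36, 16) = 7307872110. Through P₁: C(12, 7)·C(24, 9) = 1035543168. Through P₂: C(22, 10)·C(14, 6) = 1941877938. Since P₁ is strictly southwest of P₂, a monotone path through both must visit P₁ then P₂; paths through both = C(12, 7)·C(10, 3)·C(14, 6) = 285405120. Avoid both = 7307872110 − 1035543168 − 1941877938 + 285405120 = 4615856124.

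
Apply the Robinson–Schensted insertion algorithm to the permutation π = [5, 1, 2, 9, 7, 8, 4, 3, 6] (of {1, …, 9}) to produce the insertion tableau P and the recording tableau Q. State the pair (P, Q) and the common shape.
P = [1, 2, 3, 6] / [4, 7, 8] / [5] / [9];  Q = [1, 3, 4, 6] / [2, 5, 9] / [7] / [8];  common shape = (4, 3, 1, 1)

Row-insert the values π_1, π_2, … into P one at a time, bumping the leftmost entry strictly greater than the inserted value down to the next row. The recording tableau Q records, in position (i, j), the step at which that cell was added to P.
  Insert 5 (step 1): P = [5];  Q = [1]
  Insert 1 (step 2): P = [1] / [5];  Q = [1] / [2]
  Insert 2 (step 3): P = [1, 2] / [5];  Q = [1, 3] / [2]
  Insert 9 (step 4): P = [1, 2, 9] / [5];  Q = [1, 3, 4] / [2]
  Insert 7 (step 5): P = [1, 2, 7] / [5, 9];  Q = [1, 3, 4] / [2, 5]
  Insert 8 (step 6): P = [1, 2, 7, 8] / [5, 9];  Q = [1, 3, 4, 6] / [2, 5]
  Insert 4 (step 7): P = [1, 2, 4, 8] / [5, 7] / [9];  Q = [1, 3, 4, 6] / [2, 5] / [7]
  Insert 3 (step 8): P = [1, 2, 3, 8] / [4, 7] / [5] / [9];  Q = [1, 3, 4, 6] / [2, 5] / [7] / [8]
  Insert 6 (step 9): P = [1, 2, 3, 6] / [4, 7, 8] / [5] / [9];  Q = [1, 3, 4, 6] / [2, 5, 9] / [7] / [8]
Final shape: (4, 3, 1, 1).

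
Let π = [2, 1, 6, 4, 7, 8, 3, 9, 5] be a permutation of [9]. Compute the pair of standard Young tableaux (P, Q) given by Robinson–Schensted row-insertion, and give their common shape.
P = [1, 3, 5, 8, 9] / [2, 4, 7] / [6];  Q = [1, 3, 5, 6, 8] / [2, 4, 9] / [7];  common shape = (5, 3, 1)

Row-insert the values π_1, π_2, … into P one at a time, bumping the leftmost entry strictly greater than the inserted value down to the next row. The recording tableau Q records, in position (i, j), the step at which that cell was added to P.
  Insert 2 (step 1): P = [2];  Q = [1]
  Insert 1 (step 2): P = [1] / [2];  Q = [1] / [2]
  Insert 6 (step 3): P = [1, 6] / [2];  Q = [1, 3] / [2]
  Insert 4 (step 4): P = [1, 4] / [2, 6];  Q = [1, 3] / [2, 4]
  Insert 7 (step 5): P = [1, 4, 7] / [2, 6];  Q = [1, 3, 5] / [2, 4]
  Insert 8 (step 6): P = [1, 4, 7, 8] / [2, 6];  Q = [1, 3, 5, 6] / [2, 4]
  Insert 3 (step 7): P = [1, 3, 7, 8] / [2, 4] / [6];  Q = [1, 3, 5, 6] / [2, 4] / [7]
  Insert 9 (step 8): P = [1, 3, 7, 8, 9] / [2, 4] / [6];  Q = [1, 3, 5, 6, 8] / [2, 4] / [7]
  Insert 5 (step 9): P = [1, 3, 5, 8, 9] / [2, 4, 7] / [6];  Q = [1, 3, 5, 6, 8] / [2, 4, 9] / [7]
Final shape: (5, 3, 1).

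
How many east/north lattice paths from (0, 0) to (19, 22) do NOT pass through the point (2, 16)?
Number of paths = 244647225309

Total paths from (0, 0) to (19, 22): C(41, 19) = 244662670200. Paths through (2, 16): (paths (0, 0) → (2, 16)) × (paths (2, 16) → (19, 22)) = C(18, 2) · C(23, 17) = 153 · 100947 = 15444891. Avoidance count = 244662670200 − 15444891 = 244647225309.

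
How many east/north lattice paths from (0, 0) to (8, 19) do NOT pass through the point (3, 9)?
Number of paths = 1559415

Total paths from (0, 0) to (8, 19): C(27, 8) = 2220075. Paths through (3, 9): (paths (0, 0) → (3, 9)) × (paths (3, 9) → (8, 19)) = C(12, 3) · C(15, 5) = 220 · 3003 = 660660. Avoidance count = 2220075 − 660660 = 1559415.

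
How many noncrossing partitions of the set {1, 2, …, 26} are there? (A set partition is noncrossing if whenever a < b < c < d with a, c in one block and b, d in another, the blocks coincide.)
C_26 = 18367353072152

These noncrossing partitions are counted by the Catalan number C_n = (1/(n + 1)) · C(2n, n). For n = 26: C_26 = (1/27) · C(52, 26) = 495918532948104/27 = 18367353072152.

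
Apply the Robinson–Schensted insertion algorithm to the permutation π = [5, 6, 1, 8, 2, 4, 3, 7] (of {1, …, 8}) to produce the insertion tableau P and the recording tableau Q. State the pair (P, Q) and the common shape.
P = [1, 2, 3, 7] / [4, 6, 8] / [5];  Q = [1, 2, 4, 8] / [3, 5, 6] / [7];  common shape = (4, 3, 1)

Row-insert the values π_1, π_2, … into P one at a time, bumping the leftmost entry strictly greater than the inserted value down to the next row. The recording tableau Q records, in position (i, j), the step at which that cell was added to P.
  Insert 5 (step 1): P = [5];  Q = [1]
  Insert 6 (step 2): P = [5, 6];  Q = [1, 2]
  Insert 1 (step 3): P = [1, 6] / [5];  Q = [1, 2] / [3]
  Insert 8 (step 4): P = [1, 6, 8] / [5];  Q = [1, 2, 4] / [3]
  Insert 2 (step 5): P = [1, 2, 8] / [5, 6];  Q = [1, 2, 4] / [3, 5]
  Insert 4 (step 6): P = [1, 2, 4] / [5, 6, 8];  Q = [1, 2, 4] / [3, 5, 6]
  Insert 3 (step 7): P = [1, 2, 3] / [4, 6, 8] / [5];  Q = [1, 2, 4] / [3, 5, 6] / [7]
  Insert 7 (step 8): P = [1, 2, 3, 7] / [4, 6, 8] / [5];  Q = [1, 2, 4, 8] / [3, 5, 6] / [7]
Final shape: (4, 3, 1).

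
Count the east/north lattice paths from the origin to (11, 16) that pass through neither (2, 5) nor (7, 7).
Number of paths = 7372170

Inclusion–exclusion. Total paths: C(27, 11) = 13037895. Through P₁: C(7, 2)·C(20, 9) = 3527160. Through P₂: C(14, 7)·C(13, 4) = 2453880. Since P₁ is strictly southwest of P₂, a monotone path through both must visit P₁ then P₂; paths through both = C(7, 2)·C(7, 5)·C(13, 4) = 315315. Avoid both = 13037895 − 3527160 − 2453880 + 315315 = 7372170.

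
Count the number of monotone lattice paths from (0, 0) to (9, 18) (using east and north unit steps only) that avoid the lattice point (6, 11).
Number of paths = 3201705

Total paths from (0, 0) to (9, 18): C(27, 9) = 4686825. Paths through (6, 11): (paths (0, 0) → (6, 11)) × (paths (6, 11) → (9, 18)) = C(17, 6) · C(10, 3) = 12376 · 120 = 1485120. Avoidance count = 4686825 − 1485120 = 3201705.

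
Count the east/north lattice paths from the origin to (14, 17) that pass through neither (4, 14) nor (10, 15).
Number of paths = 215597265

Inclusion–exclusion. Total paths: C(31, 14) = 265182525. Through P₁: C(18, 4)·C(13, 10) = 875160. Through P₂: C(25, 10)·C(6, 4) = 49031400. Since P₁ is strictly southwest of P₂, a monotone path through both must visit P₁ then P₂; paths through both = C(18, 4)·C(7, 6)·C(6, 4) = 321300. Avoid both = 265182525 − 875160 − 49031400 + 321300 = 215597265.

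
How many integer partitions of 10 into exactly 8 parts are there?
p(10, 8 parts) = 2

Partitions of n into exactly k parts ↔ partitions of n − k into at most k parts (subtract 1 from each part). For n = 10, k = 8, the partitions are: 3+1+1+1+1+1+1+1, 2+2+1+1+1+1+1+1. Count = 2.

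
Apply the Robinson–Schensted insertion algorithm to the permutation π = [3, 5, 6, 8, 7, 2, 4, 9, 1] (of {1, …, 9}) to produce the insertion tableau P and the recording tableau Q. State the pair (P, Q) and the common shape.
P = [1, 4, 6, 7, 9] / [2, 5] / [3] / [8];  Q = [1, 2, 3, 4, 8] / [5, 7] / [6] / [9];  common shape = (5, 2, 1, 1)

Row-insert the values π_1, π_2, … into P one at a time, bumping the leftmost entry strictly greater than the inserted value down to the next row. The recording tableau Q records, in position (i, j), the step at which that cell was added to P.
  Insert 3 (step 1): P = [3];  Q = [1]
  Insert 5 (step 2): P = [3, 5];  Q = [1, 2]
  Insert 6 (step 3): P = [3, 5, 6];  Q = [1, 2, 3]
  Insert 8 (step 4): P = [3, 5, 6, 8];  Q = [1, 2, 3, 4]
  Insert 7 (step 5): P = [3, 5, 6, 7] / [8];  Q = [1, 2, 3, 4] / [5]
  Insert 2 (step 6): P = [2, 5, 6, 7] / [3] / [8];  Q = [1, 2, 3, 4] / [5] / [6]
  Insert 4 (step 7): P = [2, 4, 6, 7] / [3, 5] / [8];  Q = [1, 2, 3, 4] / [5, 7] / [6]
  Insert 9 (step 8): P = [2, 4, 6, 7, 9] / [3, 5] / [8];  Q = [1, 2, 3, 4, 8] / [5, 7] / [6]
  Insert 1 (step 9): P = [1, 4, 6, 7, 9] / [2, 5] / [3] / [8];  Q = [1, 2, 3, 4, 8] / [5, 7] / [6] / [9]
Final shape: (5, 2, 1, 1).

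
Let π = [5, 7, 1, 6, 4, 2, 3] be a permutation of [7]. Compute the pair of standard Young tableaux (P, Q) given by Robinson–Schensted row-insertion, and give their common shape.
P = [1, 2, 3] / [4, 6] / [5] / [7];  Q = [1, 2, 7] / [3, 4] / [5] / [6];  common shape = (3, 2, 1, 1)

Row-insert the values π_1, π_2, … into P one at a time, bumping the leftmost entry strictly greater than the inserted value down to the next row. The recording tableau Q records, in position (i, j), the step at which that cell was added to P.
  Insert 5 (step 1): P = [5];  Q = [1]
  Insert 7 (step 2): P = [5, 7];  Q = [1, 2]
  Insert 1 (step 3): P = [1, 7] / [5];  Q = [1, 2] / [3]
  Insert 6 (step 4): P = [1, 6] / [5, 7];  Q = [1, 2] / [3, 4]
  Insert 4 (step 5): P = [1, 4] / [5, 6] / [7];  Q = [1, 2] / [3, 4] / [5]
  Insert 2 (step 6): P = [1, 2] / [4, 6] / [5] / [7];  Q = [1, 2] / [3, 4] / [5] / [6]
  Insert 3 (step 7): P = [1, 2, 3] / [4, 6] / [5] / [7];  Q = [1, 2, 7] / [3, 4] / [5] / [6]
Final shape: (3, 2, 1, 1).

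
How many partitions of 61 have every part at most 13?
p(61, parts ≤ 13) = 468273

Use the recurrence p(n, m) = p(n, m−1) + p(n−m, m): either the largest part is < m (count p(n, m−1)) or the largest part is exactly m (remove one copy of m, count p(n−m, m)). With p(0, ·) = 1 this gives p(61, parts ≤ 13) = 468273. (By conjugating Young diagrams, this also counts partitions of 61 into at most 13 parts.)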